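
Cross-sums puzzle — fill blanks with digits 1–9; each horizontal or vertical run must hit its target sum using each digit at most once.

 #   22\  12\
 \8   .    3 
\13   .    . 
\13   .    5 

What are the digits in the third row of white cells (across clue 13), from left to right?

R1C1 = 8 − 3 = 5 completes the 8 across.
R2C2 = 12 − 8 = 4 completes the 12 down.
R3C1 = 13 − 5 = 8 completes the 13 across.
R2C1 = 13 − 4 = 9 completes the 13 across.

8 5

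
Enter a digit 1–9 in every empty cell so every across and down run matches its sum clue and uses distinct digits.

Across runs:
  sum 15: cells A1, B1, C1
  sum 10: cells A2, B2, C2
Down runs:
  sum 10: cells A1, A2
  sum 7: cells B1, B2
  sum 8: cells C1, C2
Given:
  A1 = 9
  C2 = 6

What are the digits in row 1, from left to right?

C1 = 8 − 6 = 2 completes the 8 down.
A2 = 10 − 9 = 1 completes the 10 down.
B2 = 10 − 7 = 3 completes the 10 across.
B1 = 15 − 11 = 4 completes the 15 across.

9, 4, 2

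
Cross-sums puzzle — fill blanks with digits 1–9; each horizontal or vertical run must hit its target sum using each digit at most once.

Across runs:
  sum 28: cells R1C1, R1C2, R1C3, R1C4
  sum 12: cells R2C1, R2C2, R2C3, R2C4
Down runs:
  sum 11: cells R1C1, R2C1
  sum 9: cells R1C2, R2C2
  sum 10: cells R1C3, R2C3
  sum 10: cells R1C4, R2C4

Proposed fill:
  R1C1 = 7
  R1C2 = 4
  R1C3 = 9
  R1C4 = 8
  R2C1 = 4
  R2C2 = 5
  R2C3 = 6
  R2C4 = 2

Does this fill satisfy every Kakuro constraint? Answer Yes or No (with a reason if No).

No — the down run R1C3–R2C3 sums to 15, not 10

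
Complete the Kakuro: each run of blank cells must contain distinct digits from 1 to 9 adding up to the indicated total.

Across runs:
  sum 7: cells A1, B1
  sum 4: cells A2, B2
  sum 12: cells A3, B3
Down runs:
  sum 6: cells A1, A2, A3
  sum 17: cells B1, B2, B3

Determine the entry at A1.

4 in 2 cells must be {1,3}; 6 in 3 cells must be {1,2,3}.
The 12 across and the 6 down share only 3, so A3 = 3.
B3 = 12 − 3 = 9 completes the 12 across.
Given what's placed, A2 must be 1 to fit the 4 across and 6 down.
B2 = 4 − 1 = 3 completes the 4 across.
A1 = 6 − 4 = 2 completes the 6 down.
B1 = 7 − 2 = 5 completes the 7 across.

2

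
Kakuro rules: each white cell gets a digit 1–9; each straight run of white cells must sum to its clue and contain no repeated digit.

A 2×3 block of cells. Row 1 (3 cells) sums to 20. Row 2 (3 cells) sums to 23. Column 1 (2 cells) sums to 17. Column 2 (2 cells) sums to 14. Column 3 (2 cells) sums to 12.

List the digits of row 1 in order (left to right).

9, 8, 3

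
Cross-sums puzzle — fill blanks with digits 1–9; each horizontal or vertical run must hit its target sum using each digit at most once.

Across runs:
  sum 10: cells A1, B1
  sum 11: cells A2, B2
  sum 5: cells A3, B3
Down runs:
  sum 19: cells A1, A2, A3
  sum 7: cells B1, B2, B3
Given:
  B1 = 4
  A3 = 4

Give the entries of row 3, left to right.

4 1

7 in 3 cells must be {1,2,4}.
A1 = 10 − 4 = 6 completes the 10 across.
A2 = 19 − 10 = 9 completes the 19 down.
B2 = 11 − 9 = 2 completes the 11 across.
B3 = 5 − 4 = 1 completes the 5 across.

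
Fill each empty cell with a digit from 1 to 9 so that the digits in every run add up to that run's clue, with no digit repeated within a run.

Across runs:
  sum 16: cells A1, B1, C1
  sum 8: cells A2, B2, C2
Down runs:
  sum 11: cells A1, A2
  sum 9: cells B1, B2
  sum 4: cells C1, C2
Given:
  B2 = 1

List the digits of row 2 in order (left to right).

4 in 2 cells must be {1,3}.
B1 = 9 − 1 = 8 completes the 9 down.
C2 = 3: the only remaining digit allowed by both the 8 across and the 4 down.
C1 = 4 − 3 = 1 completes the 4 down.
A2 = 8 − 4 = 4 completes the 8 across.
A1 = 16 − 9 = 7 completes the 16 across.

4 1 3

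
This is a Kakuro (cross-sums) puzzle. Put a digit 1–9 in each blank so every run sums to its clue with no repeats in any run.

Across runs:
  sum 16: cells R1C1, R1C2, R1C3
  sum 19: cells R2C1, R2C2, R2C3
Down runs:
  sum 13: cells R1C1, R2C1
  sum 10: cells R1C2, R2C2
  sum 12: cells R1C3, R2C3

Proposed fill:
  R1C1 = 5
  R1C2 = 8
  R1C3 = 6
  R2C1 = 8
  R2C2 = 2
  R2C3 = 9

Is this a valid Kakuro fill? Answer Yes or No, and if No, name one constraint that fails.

No — the across run R1C1–R1C3 sums to 19, not 16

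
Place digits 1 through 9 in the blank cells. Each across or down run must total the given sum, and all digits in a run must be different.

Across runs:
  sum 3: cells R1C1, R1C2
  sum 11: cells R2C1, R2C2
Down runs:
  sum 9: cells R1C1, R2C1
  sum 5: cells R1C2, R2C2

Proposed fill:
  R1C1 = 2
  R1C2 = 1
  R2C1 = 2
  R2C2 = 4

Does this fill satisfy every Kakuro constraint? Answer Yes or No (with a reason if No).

No — the across run R2C1–R2C2 sums to 6, not 11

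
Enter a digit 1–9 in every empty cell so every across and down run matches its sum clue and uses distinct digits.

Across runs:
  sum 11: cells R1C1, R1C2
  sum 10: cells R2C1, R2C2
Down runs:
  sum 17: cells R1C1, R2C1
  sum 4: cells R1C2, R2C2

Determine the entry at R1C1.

8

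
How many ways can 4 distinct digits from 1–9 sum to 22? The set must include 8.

4 distinct digits from 1–9 sum between 10 and 30.
Keeping only sets containing 8.
Enumerating: {1,4,8,9}, {1,6,7,8}, {2,3,8,9}, {2,5,7,8}, {3,4,7,8}, {3,5,6,8}.

6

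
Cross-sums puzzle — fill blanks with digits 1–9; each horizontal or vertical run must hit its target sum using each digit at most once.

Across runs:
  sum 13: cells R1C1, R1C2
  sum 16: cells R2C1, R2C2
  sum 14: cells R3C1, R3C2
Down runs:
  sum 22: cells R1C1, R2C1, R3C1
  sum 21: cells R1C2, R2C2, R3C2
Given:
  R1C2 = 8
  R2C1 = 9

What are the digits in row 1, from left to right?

5 8

16 in 2 cells must be {7,9}.
R1C1 = 13 − 8 = 5 completes the 13 across.
R2C2 = 16 − 9 = 7 completes the 16 across.
R3C1 = 22 − 14 = 8 completes the 22 down.
R3C2 = 14 − 8 = 6 completes the 14 across.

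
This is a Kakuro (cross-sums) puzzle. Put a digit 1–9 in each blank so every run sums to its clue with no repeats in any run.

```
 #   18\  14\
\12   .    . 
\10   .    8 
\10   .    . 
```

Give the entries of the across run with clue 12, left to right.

7, 5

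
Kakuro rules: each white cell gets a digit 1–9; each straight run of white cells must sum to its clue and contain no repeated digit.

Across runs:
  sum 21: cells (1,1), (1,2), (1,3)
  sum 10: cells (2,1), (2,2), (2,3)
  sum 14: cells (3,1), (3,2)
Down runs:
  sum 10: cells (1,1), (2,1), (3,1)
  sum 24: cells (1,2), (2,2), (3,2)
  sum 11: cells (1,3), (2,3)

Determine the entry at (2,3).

24 in 3 cells must be {7,8,9}.
Only 7 fits (2,2) under both its across sum 10 and down sum 24.
Given what's placed, (2,3) must be 2 to fit the 10 across and 11 down.

2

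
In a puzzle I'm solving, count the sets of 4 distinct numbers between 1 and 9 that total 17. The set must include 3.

4 distinct digits from 1–9 sum between 10 and 30.
Keeping only sets containing 3.
Enumerating: {1,3,4,9}, {1,3,5,8}, {1,3,6,7}, {2,3,4,8}, {2,3,5,7}.

5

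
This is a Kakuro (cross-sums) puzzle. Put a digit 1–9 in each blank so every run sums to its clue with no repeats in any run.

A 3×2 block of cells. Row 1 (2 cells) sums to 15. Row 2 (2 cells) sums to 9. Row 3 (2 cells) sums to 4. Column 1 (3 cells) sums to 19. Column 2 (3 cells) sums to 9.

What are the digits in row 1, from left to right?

4 in 2 cells must be {1,3}.
The 15 across and the 9 down share only 6, so (1,2) = 6.
The 4 across and the 19 down share only 3, so (3,1) = 3.
(3,2) = 4 − 3 = 1 completes the 4 across.
(1,1) = 15 − 6 = 9 completes the 15 across.
(2,1) = 19 − 12 = 7 completes the 19 down.
(2,2) = 9 − 7 = 2 completes the 9 across.

9 6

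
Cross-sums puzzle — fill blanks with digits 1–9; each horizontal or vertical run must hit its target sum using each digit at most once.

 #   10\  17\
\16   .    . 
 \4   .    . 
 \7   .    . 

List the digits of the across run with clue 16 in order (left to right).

16 in 2 cells must be {7,9}; 4 in 2 cells must be {1,3}.
The 16 across and the 10 down share only 7, so R1C1 = 7.
R1C2 = 16 − 7 = 9 completes the 16 across.
Given what's placed, R2C1 must be 1 to fit the 4 across and 10 down.
R2C2 = 4 − 1 = 3 completes the 4 across.
R3C1 = 10 − 8 = 2 completes the 10 down.
R3C2 = 7 − 2 = 5 completes the 7 across.

7, 9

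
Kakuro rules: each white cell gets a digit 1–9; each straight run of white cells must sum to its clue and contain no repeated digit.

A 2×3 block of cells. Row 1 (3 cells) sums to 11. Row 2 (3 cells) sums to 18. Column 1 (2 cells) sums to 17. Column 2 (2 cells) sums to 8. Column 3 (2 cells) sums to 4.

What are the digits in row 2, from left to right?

9 6 3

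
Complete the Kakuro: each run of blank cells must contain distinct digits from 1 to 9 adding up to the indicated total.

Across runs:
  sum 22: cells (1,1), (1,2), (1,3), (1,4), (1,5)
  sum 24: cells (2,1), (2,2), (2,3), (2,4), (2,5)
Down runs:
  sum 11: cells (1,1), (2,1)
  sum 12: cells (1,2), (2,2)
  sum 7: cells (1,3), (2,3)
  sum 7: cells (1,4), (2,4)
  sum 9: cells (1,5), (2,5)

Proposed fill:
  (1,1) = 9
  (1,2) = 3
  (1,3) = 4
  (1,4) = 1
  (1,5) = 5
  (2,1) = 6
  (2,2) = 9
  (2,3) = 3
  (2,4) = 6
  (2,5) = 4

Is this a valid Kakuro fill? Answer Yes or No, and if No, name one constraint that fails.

No — the down run (1,1)–(2,1) sums to 15, not 11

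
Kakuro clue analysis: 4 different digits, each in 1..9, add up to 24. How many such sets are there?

4 distinct digits from 1–9 sum between 10 and 30.

8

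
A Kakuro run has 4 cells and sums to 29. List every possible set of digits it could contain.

4 distinct digits from 1–9 sum between 10 and 30.
Only one set works: {5,7,8,9}.

{5,7,8,9}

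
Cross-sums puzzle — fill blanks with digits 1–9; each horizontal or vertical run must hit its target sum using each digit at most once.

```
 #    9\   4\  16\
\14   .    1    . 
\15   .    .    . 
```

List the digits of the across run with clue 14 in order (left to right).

4 1 9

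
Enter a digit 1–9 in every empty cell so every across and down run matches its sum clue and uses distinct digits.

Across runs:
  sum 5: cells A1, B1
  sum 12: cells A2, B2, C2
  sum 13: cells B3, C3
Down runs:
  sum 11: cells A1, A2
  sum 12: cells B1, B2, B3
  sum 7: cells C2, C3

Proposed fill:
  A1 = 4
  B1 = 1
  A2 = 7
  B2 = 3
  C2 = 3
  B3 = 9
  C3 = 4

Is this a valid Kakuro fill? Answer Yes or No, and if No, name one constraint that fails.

No — the down run B1–B3 sums to 13, not 12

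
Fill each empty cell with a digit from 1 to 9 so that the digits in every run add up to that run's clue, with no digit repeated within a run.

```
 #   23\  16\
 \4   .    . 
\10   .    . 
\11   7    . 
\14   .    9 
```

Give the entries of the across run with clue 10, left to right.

8 2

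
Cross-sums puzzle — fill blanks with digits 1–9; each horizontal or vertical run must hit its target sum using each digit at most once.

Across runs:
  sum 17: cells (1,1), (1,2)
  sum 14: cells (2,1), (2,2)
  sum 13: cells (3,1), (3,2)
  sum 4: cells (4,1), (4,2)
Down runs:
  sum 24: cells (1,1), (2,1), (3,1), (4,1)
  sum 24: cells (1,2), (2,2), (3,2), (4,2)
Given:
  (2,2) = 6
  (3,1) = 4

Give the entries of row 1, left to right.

9 8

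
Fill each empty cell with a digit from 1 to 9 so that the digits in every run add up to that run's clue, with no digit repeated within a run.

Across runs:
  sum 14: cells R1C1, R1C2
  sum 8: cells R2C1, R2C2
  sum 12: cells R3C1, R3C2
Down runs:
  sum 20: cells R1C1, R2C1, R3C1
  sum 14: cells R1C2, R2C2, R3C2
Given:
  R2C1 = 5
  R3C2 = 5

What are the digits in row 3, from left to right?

R2C2 = 8 − 5 = 3 completes the 8 across.
R3C1 = 12 − 5 = 7 completes the 12 across.
R1C1 = 20 − 12 = 8 completes the 20 down.
R1C2 = 14 − 8 = 6 completes the 14 across.

7 5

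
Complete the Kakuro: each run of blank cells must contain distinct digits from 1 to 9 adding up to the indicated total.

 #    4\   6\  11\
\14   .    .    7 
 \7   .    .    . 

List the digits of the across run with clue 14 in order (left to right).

3 4 7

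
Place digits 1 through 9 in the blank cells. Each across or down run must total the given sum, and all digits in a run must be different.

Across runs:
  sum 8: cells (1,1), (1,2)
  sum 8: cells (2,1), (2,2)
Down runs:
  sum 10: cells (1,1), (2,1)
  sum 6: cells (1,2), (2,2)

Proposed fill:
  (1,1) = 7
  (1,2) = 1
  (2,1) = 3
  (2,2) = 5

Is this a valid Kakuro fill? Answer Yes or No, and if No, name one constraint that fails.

Across: 7+1=8; 3+5=8. Down: 7+3=10; 1+5=6. No digit repeats within any run.

Yes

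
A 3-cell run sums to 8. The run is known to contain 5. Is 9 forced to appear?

No

The only way to make 8 from 3 distinct digits under that restriction is {1,2,5}, which does not contain 9.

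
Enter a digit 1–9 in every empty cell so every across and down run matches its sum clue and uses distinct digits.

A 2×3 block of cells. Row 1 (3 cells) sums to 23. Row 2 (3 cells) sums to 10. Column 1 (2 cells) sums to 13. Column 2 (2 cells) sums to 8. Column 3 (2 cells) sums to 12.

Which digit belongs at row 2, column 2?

23 in 3 cells must be {6,8,9}.
The 23 across and the 8 down share only 6, so (1,2) = 6.
(2,2) = 8 − 6 = 2 completes the 8 down.
Nothing is forced directly, so branch on (2,1), whose candidates are 5 or 7. If (2,1) = 7: then (1,1) would have to be in {8,9} for the 23 across but in {6} for the 13 down — contradiction. So (2,1) = 5.
(1,1) = 13 − 5 = 8 completes the 13 down.
(1,3) = 23 − 14 = 9 completes the 23 across.
(2,3) = 10 − 7 = 3 completes the 10 across.

2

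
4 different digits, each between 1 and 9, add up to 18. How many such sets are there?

11

4 distinct digits from 1–9 sum between 10 and 30.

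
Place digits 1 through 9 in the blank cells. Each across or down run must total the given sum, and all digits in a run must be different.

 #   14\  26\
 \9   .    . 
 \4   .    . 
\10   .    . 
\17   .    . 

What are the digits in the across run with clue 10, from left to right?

4 in 2 cells must be {1,3}; 17 in 2 cells must be {8,9}.
Only 3 fits R2C2 under both its across sum 4 and down sum 26.
The 17 across and the 14 down share only 8, so R4C1 = 8.
R4C2 = 17 − 8 = 9 completes the 17 across.
R2C1 = 4 − 3 = 1 completes the 4 across.
No cell is forced outright now. R1C1 can only be 2 or 3 (the digits allowed by both its 9 across and its 14 down). If R1C1 = 2: then R1C2 would have to be in {7} for the 9 across but in {6,8} for the 26 down — contradiction. So R1C1 = 3.
R1C2 = 9 − 3 = 6 completes the 9 across.
R3C1 = 14 − 12 = 2 completes the 14 down.
R3C2 = 10 − 2 = 8 completes the 10 across.

2, 8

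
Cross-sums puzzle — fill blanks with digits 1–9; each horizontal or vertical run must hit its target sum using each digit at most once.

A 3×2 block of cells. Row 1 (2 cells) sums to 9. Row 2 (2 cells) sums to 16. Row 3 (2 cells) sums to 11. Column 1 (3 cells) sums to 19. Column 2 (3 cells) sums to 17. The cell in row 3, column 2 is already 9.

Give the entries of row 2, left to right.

9, 7

16 in 2 cells must be {7,9}.
(2,2) = 7: the only remaining digit allowed by both the 16 across and the 17 down.
(3,1) = 11 − 9 = 2 completes the 11 across.
(1,1) = 8: the only remaining digit allowed by both the 9 across and the 19 down.
(1,2) = 9 − 8 = 1 completes the 9 across.
(2,1) = 16 − 7 = 9 completes the 16 across.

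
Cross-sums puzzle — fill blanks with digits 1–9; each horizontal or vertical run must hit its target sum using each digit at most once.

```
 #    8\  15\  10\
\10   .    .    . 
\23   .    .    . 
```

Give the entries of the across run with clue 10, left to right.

23 in 3 cells must be {6,8,9}.
The 23 across and the 8 down share only 6, so R2C1 = 6.
R1C1 = 8 − 6 = 2 completes the 8 down.
Given what's placed, R1C2 must be 7 to fit the 10 across and 15 down.
R1C3 = 10 − 9 = 1 completes the 10 across.
R2C2 = 15 − 7 = 8 completes the 15 down.
R2C3 = 23 − 14 = 9 completes the 23 across.

2 7 1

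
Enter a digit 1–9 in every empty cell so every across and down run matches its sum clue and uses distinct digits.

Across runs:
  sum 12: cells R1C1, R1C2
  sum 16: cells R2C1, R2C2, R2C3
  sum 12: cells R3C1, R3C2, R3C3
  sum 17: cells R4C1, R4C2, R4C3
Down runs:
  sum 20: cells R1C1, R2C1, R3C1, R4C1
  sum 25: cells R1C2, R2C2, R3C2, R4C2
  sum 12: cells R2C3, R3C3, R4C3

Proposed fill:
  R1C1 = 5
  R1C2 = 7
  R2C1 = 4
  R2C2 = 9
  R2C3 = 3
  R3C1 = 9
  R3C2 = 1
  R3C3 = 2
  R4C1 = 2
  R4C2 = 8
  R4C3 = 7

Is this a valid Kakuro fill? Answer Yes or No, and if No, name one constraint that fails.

Yes

Across: 5+7=12; 4+9+3=16; 9+1+2=12; 2+8+7=17. Down: 5+4+9+2=20; 7+9+1+8=25; 3+2+7=12. No digit repeats within any run.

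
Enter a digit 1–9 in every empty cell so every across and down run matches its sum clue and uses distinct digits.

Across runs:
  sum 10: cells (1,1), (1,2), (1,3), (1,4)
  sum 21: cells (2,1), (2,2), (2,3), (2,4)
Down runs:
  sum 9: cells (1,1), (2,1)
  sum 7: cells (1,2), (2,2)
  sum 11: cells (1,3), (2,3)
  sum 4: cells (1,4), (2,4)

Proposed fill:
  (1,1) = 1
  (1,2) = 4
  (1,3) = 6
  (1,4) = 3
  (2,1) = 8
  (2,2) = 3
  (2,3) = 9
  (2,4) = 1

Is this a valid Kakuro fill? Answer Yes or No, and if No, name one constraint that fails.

No — the across run (1,1)–(1,4) sums to 14, not 10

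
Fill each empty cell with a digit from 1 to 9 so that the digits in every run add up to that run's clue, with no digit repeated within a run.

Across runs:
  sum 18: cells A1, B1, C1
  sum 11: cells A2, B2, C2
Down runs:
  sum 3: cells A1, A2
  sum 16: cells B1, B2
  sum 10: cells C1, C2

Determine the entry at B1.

9

3 in 2 cells must be {1,2}; 16 in 2 cells must be {7,9}.
The 11 across and the 16 down share only 7, so B2 = 7.
B1 = 16 − 7 = 9 completes the 16 down.
Given what's placed, A2 must be 1 to fit the 11 across and 3 down.
C2 = 11 − 8 = 3 completes the 11 across.
A1 = 3 − 1 = 2 completes the 3 down.
C1 = 18 − 11 = 7 completes the 18 across.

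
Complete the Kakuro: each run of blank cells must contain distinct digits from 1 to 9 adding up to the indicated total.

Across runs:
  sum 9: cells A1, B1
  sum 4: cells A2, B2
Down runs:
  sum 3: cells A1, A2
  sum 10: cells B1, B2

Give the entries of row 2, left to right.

1 3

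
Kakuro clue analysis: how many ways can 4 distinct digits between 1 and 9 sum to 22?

4 distinct digits from 1–9 sum between 10 and 30.

11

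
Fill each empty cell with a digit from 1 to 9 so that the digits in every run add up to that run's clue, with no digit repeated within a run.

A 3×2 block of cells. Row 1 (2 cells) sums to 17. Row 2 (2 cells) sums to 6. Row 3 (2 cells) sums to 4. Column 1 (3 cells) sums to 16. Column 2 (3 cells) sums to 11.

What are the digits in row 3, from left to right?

3 1

17 in 2 cells must be {8,9}; 4 in 2 cells must be {1,3}.
The 17 across and the 11 down share only 8, so (1,2) = 8.
Given what's placed, (3,2) must be 1 to fit the 4 across and 11 down.
(1,1) = 17 − 8 = 9 completes the 17 across.
(2,2) = 11 − 9 = 2 completes the 11 down.
(3,1) = 4 − 1 = 3 completes the 4 across.
(2,1) = 6 − 2 = 4 completes the 6 across.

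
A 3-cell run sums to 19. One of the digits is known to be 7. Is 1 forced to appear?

No

Counterexample: {3,7,9} sums to 19 under that restriction without using 1.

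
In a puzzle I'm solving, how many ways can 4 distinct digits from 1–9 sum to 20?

12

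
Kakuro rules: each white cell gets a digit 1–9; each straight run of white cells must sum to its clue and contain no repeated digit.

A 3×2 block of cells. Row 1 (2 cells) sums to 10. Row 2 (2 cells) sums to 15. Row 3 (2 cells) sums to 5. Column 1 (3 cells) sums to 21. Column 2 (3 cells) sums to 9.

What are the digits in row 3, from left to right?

The 15 across and the 9 down share only 6, so (2,2) = 6.
The 5 across and the 21 down share only 4, so (3,1) = 4.
(3,2) = 5 − 4 = 1 completes the 5 across.
(1,2) = 9 − 7 = 2 completes the 9 down.
(2,1) = 15 − 6 = 9 completes the 15 across.
(1,1) = 10 − 2 = 8 completes the 10 across.

4 1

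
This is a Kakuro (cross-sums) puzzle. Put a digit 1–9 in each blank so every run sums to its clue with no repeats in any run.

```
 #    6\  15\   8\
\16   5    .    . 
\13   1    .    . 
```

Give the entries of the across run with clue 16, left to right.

Nothing is forced directly, so branch on R2C3, whose candidates are 3 or 5 or 7. If R2C3 = 3: then R1C3 would have to be in {2,3,4,7,8,9} for the 16 across but in {5} for the 8 down — contradiction. If R2C3 = 7: then R1C3 would have to be in {2,3,4,7,8,9} for the 16 across but in {1} for the 8 down — contradiction. So R2C3 = 5.
R1C3 = 8 − 5 = 3 completes the 8 down.
R2C2 = 13 − 6 = 7 completes the 13 across.
R1C2 = 16 − 8 = 8 completes the 16 across.

5 8 3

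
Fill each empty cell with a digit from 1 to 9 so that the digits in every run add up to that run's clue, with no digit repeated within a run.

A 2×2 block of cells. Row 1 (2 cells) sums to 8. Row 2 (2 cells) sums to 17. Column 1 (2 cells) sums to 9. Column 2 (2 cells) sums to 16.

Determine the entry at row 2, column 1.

8

17 in 2 cells must be {8,9}; 16 in 2 cells must be {7,9}.
The 8 across and the 16 down share only 7, so (1,2) = 7.
The 17 across and the 9 down share only 8, so (2,1) = 8.
(2,2) = 17 − 8 = 9 completes the 17 across.
(1,1) = 8 − 7 = 1 completes the 8 across.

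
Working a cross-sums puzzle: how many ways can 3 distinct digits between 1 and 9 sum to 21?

3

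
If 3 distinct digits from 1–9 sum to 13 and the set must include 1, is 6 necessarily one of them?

Counterexample: {1,3,9} sums to 13 under that restriction without using 6.

No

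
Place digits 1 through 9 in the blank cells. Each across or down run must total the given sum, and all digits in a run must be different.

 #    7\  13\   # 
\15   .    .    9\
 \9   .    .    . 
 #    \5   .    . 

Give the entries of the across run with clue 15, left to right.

The 15 across and the 7 down share only 6, so R1C1 = 6.
R1C2 = 15 − 6 = 9 completes the 15 across.
R2C1 = 7 − 6 = 1 completes the 7 down.
R2C2 = 3: the only remaining digit allowed by both the 9 across and the 13 down.
R2C3 = 9 − 4 = 5 completes the 9 across.
R3C2 = 13 − 12 = 1 completes the 13 down.
R3C3 = 5 − 1 = 4 completes the 5 across.

6, 9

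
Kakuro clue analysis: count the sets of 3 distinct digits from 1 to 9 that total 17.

7

3 distinct digits from 1–9 sum between 6 and 24.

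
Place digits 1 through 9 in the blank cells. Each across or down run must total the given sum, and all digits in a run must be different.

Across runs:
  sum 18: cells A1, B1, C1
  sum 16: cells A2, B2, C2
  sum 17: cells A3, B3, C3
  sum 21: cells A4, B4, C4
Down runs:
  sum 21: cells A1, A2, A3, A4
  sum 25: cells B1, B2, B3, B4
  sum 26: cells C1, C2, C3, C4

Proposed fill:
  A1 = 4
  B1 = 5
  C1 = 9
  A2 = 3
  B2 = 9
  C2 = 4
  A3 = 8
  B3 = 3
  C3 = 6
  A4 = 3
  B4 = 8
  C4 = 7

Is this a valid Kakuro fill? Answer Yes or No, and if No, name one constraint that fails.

No — the across run A4–C4 sums to 18, not 21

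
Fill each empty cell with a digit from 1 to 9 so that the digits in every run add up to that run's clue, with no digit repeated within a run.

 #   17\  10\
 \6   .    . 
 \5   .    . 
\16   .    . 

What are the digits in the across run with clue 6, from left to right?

5 1

16 in 2 cells must be {7,9}.
The 16 across and the 10 down share only 7, so R3C2 = 7.
R3C1 = 16 − 7 = 9 completes the 16 across.
Nothing is forced directly, so branch on R1C2, whose candidates are 1 or 2. If R1C2 = 2: then R1C1 would have to be in {4} for the 6 across but in {1,2,3,5,6,7} for the 17 down — contradiction. So R1C2 = 1.
R1C1 = 6 − 1 = 5 completes the 6 across.
R2C1 = 17 − 14 = 3 completes the 17 down.
R2C2 = 5 − 3 = 2 completes the 5 across.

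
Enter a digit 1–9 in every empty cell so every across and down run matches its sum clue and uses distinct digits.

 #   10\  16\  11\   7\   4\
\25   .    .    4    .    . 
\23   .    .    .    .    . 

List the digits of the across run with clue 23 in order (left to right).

16 in 2 cells must be {7,9}; 4 in 2 cells must be {1,3}.
R2C3 = 11 − 4 = 7 completes the 11 down.
R2C2 = 9: the only remaining digit allowed by both the 23 across and the 16 down.
Given what's placed, R2C5 must be 1 to fit the 23 across and 4 down.
R1C2 = 16 − 9 = 7 completes the 16 down.
R1C5 = 4 − 1 = 3 completes the 4 down.
No cell is forced outright now. R2C1 can only be 2 or 4 (the digits allowed by both its 23 across and its 10 down). If R2C1 = 2: then R1C1 would have to be in {2,5,6,9} for the 25 across but in {8} for the 10 down — contradiction. So R2C1 = 4.
R1C1 = 10 − 4 = 6 completes the 10 down.
R1C4 = 25 − 20 = 5 completes the 25 across.
R2C4 = 23 − 21 = 2 completes the 23 across.

4 9 7 2 1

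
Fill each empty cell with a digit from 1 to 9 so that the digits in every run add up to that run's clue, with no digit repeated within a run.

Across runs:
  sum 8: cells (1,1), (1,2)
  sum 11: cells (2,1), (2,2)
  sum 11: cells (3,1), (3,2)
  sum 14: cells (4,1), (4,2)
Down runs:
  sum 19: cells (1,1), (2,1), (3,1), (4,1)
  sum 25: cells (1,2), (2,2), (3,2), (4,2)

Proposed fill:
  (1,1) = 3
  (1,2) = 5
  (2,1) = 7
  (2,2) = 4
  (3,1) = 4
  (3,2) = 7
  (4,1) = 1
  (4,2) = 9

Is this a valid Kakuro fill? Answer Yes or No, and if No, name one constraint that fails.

No — the across run (4,1)–(4,2) sums to 10, not 14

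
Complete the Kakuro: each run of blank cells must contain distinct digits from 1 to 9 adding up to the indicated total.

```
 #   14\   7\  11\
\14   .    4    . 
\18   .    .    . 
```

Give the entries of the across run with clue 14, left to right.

8, 4, 2

R2C2 = 7 − 4 = 3 completes the 7 down.
Nothing is forced directly, so branch on R1C1, whose candidates are 8 or 9. If R1C1 = 9: then R1C3 would have to be in {1} for the 14 across but in {2,3,4,5,6,7,8,9} for the 11 down — contradiction. So R1C1 = 8.
R1C3 = 14 − 12 = 2 completes the 14 across.
R2C1 = 14 − 8 = 6 completes the 14 down.
R2C3 = 18 − 9 = 9 completes the 18 across.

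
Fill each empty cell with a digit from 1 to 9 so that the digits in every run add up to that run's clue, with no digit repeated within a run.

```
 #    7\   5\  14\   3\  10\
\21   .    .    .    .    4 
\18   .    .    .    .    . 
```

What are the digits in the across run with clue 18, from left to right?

3 in 2 cells must be {1,2}.
R2C5 = 10 − 4 = 6 completes the 10 down.
Given what's placed, R2C3 must be 5 to fit the 18 across and 14 down.
R1C3 = 14 − 5 = 9 completes the 14 down.
Nothing is forced directly, so branch on R1C2, whose candidates are 1 or 2. If R1C2 = 2: that forces R1C4 = 1, after which R2C2 would have to be in {1,2,4} for the 18 across but in {3} for the 5 down — contradiction. So R1C2 = 1.
Given what's placed, R1C4 must be 2 to fit the 21 across and 3 down.
R2C2 = 5 − 1 = 4 completes the 5 down.
R2C4 = 3 − 2 = 1 completes the 3 down.
R1C1 = 21 − 16 = 5 completes the 21 across.
R2C1 = 18 − 16 = 2 completes the 18 across.

2 4 5 1 6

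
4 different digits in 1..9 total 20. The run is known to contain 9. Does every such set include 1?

No

Counterexample: {2,3,6,9} sums to 20 under that restriction without using 1.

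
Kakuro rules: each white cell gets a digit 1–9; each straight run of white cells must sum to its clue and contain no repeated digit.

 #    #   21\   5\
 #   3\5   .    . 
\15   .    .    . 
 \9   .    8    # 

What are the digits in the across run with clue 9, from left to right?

3 in 2 cells must be {1,2}.
R1C2 = 4: the only remaining digit allowed by both the 5 across and the 21 down.
R1C3 = 5 − 4 = 1 completes the 5 across.
R2C2 = 21 − 12 = 9 completes the 21 down.
R2C3 = 5 − 1 = 4 completes the 5 down.
R3C1 = 9 − 8 = 1 completes the 9 across.
R2C1 = 15 − 13 = 2 completes the 15 across.

1 8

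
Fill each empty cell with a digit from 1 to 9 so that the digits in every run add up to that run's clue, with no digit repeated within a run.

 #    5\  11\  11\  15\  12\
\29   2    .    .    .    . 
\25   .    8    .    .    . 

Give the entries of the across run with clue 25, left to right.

3 8 2 7 5

R1C2 = 11 − 8 = 3 completes the 11 down.
R2C1 = 5 − 2 = 3 completes the 5 down.
No cell is forced outright now. R1C3 can only be 7 or 8 or 9 (the digits allowed by both its 29 across and its 11 down). If R1C3 = 7: that forces R2C3 = 4, R2C4 = 9, after which R2C5 would have to be in {1} for the 25 across but in {3,4,5,7,8,9} for the 12 down — contradiction. If R1C3 = 8: then R2C3 would have to be in {1,2,4,5,6,7,9} for the 25 across but in {3} for the 11 down — contradiction. So R1C3 = 9.
R2C3 = 11 − 9 = 2 completes the 11 down.
Given what's placed, R2C4 must be 7 to fit the 25 across and 15 down.
R2C5 = 25 − 20 = 5 completes the 25 across.
R1C4 = 15 − 7 = 8 completes the 15 down.
R1C5 = 29 − 22 = 7 completes the 29 across.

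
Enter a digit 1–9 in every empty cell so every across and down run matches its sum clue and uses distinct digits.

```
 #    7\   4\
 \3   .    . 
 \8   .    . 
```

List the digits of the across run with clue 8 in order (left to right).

5 3

3 in 2 cells must be {1,2}; 4 in 2 cells must be {1,3}.
The 3 across and the 4 down share only 1, so R1C2 = 1.
R2C2 = 4 − 1 = 3 completes the 4 down.
R1C1 = 3 − 1 = 2 completes the 3 across.
R2C1 = 8 − 3 = 5 completes the 8 across.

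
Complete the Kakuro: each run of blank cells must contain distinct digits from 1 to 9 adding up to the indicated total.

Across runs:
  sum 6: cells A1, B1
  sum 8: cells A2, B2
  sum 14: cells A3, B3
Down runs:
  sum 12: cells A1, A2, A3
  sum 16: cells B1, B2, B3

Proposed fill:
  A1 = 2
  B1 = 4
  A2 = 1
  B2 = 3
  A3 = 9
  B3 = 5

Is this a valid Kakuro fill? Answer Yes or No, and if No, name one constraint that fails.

No — the across run A2–B2 sums to 4, not 8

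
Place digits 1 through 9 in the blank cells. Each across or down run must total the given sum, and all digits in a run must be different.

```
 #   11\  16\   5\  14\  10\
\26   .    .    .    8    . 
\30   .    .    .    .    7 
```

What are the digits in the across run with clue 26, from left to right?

16 in 2 cells must be {7,9}.
R1C5 = 10 − 7 = 3 completes the 10 down.
R2C2 = 9: the only remaining digit allowed by both the 30 across and the 16 down.
R2C4 = 14 − 8 = 6 completes the 14 down.
R1C2 = 16 − 9 = 7 completes the 16 down.
R1C3 = 2: the only remaining digit allowed by both the 26 across and the 5 down.
R2C3 = 5 − 2 = 3 completes the 5 down.
R1C1 = 26 − 20 = 6 completes the 26 across.

6, 7, 2, 8, 3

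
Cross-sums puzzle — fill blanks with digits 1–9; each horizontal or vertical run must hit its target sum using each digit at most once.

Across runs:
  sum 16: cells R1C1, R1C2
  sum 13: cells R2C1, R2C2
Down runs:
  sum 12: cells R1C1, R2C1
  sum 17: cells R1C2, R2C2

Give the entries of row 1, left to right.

16 in 2 cells must be {7,9}; 17 in 2 cells must be {8,9}.
The 16 across and the 17 down share only 9, so R1C2 = 9.
R2C2 = 17 − 9 = 8 completes the 17 down.
R1C1 = 16 − 9 = 7 completes the 16 across.
R2C1 = 13 − 8 = 5 completes the 13 across.

7, 9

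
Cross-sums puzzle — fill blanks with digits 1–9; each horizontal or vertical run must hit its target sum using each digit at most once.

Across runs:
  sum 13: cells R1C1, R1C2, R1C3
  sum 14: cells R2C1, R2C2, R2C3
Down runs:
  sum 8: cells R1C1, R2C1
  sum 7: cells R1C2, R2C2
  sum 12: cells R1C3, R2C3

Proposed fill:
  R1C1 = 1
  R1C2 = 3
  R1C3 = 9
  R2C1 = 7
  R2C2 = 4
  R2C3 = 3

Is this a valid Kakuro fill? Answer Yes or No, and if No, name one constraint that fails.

Across: 1+3+9=13; 7+4+3=14. Down: 1+7=8; 3+4=7; 9+3=12. No digit repeats within any run.

Yes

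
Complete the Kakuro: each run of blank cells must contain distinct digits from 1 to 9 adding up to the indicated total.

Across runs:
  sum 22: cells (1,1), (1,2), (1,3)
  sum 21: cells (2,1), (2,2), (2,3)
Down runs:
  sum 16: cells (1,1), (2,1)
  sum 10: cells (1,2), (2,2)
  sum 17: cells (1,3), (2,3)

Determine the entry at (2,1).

16 in 2 cells must be {7,9}; 17 in 2 cells must be {8,9}.
Nothing is forced directly, so branch on (1,3), whose candidates are 8 or 9. If (1,3) = 8: that forces (1,1) = 9, after which (1,2) would have to be in {5} for the 22 across but in {1,2,3,4,6,7,8,9} for the 10 down — contradiction. So (1,3) = 9.
Given what's placed, (1,1) must be 7 to fit the 22 across and 16 down.
(1,2) = 22 − 16 = 6 completes the 22 across.
(2,1) = 16 − 7 = 9 completes the 16 down.
(2,2) = 10 − 6 = 4 completes the 10 down.
(2,3) = 21 − 13 = 8 completes the 21 across.

9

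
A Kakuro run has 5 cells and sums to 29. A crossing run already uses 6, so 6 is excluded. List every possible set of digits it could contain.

{1,4,7,8,9}; {2,3,7,8,9}; {3,4,5,8,9}

5 distinct digits from 1–9 sum between 15 and 35.
Dropping sets that contain 6.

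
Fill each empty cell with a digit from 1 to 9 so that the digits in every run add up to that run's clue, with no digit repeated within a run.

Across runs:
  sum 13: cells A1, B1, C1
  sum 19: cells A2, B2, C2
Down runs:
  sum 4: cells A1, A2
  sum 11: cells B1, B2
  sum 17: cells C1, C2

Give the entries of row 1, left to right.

1, 4, 8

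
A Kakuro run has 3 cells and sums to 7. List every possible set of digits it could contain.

{1,2,4}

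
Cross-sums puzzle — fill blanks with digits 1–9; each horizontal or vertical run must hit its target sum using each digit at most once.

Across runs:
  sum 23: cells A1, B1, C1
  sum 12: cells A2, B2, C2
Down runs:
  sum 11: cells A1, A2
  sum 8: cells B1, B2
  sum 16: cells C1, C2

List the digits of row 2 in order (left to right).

23 in 3 cells must be {6,8,9}; 16 in 2 cells must be {7,9}.
The 23 across and the 8 down share only 6, so B1 = 6.
Given what's placed, C1 must be 9 to fit the 23 across and 16 down.
B2 = 8 − 6 = 2 completes the 8 down.
C2 = 16 − 9 = 7 completes the 16 down.
A1 = 23 − 15 = 8 completes the 23 across.
A2 = 12 − 9 = 3 completes the 12 across.

3 2 7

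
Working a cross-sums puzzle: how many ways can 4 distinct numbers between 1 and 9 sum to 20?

4 distinct digits from 1–9 sum between 10 and 30.

12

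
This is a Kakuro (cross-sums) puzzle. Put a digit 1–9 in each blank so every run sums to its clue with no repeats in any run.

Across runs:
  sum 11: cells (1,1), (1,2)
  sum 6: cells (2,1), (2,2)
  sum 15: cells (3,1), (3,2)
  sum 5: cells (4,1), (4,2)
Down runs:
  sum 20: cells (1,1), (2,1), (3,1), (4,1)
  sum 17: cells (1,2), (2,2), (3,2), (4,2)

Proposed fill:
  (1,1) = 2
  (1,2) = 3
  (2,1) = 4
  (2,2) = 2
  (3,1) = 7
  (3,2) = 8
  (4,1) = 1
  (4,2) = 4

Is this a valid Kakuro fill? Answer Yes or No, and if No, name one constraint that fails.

No — the across run (1,1)–(1,2) sums to 5, not 11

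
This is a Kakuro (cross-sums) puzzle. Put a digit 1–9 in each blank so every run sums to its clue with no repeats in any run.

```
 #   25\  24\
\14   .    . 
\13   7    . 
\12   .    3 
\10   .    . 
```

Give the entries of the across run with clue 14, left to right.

6 8

R2C2 = 13 − 7 = 6 completes the 13 across.
R3C1 = 12 − 3 = 9 completes the 12 across.
Given what's placed, R1C2 must be 8 to fit the 14 across and 24 down.
R4C2 = 24 − 17 = 7 completes the 24 down.
R1C1 = 14 − 8 = 6 completes the 14 across.
R4C1 = 10 − 7 = 3 completes the 10 across.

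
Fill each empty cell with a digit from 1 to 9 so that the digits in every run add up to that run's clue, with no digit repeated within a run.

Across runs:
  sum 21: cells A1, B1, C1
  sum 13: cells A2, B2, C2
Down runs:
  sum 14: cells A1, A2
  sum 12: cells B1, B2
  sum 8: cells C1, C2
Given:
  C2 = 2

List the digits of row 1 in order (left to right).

8 7 6

C1 = 8 − 2 = 6 completes the 8 down.
A1 = 8: the only remaining digit allowed by both the 21 across and the 14 down.
B1 = 21 − 14 = 7 completes the 21 across.
A2 = 14 − 8 = 6 completes the 14 down.
B2 = 13 − 8 = 5 completes the 13 across.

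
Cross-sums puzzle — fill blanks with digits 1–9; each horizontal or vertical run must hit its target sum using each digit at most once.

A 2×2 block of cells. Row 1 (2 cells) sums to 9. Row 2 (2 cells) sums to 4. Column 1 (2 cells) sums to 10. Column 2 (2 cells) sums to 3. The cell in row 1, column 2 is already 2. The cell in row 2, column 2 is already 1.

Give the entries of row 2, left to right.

3 1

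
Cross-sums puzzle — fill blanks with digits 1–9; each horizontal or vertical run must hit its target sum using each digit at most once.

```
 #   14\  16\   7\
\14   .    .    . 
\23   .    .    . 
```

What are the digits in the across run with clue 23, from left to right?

23 in 3 cells must be {6,8,9}; 16 in 2 cells must be {7,9}.
The 23 across and the 16 down share only 9, so R2C2 = 9.
Given what's placed, R2C3 must be 6 to fit the 23 across and 7 down.
R1C2 = 16 − 9 = 7 completes the 16 down.
R1C3 = 7 − 6 = 1 completes the 7 down.
R2C1 = 23 − 15 = 8 completes the 23 across.
R1C1 = 14 − 8 = 6 completes the 14 across.

8 9 6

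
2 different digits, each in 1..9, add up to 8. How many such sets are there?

3

2 distinct digits from 1–9 sum between 3 and 17.
Enumerating: {1,7}, {2,6}, {3,5}.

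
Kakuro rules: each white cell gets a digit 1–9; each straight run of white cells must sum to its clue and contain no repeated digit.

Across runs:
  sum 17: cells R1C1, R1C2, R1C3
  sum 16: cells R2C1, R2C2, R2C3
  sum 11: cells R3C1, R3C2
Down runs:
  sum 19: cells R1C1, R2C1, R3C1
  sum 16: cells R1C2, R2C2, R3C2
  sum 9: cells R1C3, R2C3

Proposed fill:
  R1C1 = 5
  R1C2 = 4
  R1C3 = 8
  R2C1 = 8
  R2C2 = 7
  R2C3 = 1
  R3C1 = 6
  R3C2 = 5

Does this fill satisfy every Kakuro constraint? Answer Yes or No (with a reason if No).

Yes

Across: 5+4+8=17; 8+7+1=16; 6+5=11. Down: 5+8+6=19; 4+7+5=16; 8+1=9. No digit repeats within any run.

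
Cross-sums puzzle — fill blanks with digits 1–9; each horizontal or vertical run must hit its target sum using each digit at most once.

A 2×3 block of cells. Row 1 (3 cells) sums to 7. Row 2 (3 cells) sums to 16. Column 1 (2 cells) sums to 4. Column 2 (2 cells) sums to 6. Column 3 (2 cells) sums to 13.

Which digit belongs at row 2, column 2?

7 in 3 cells must be {1,2,4}; 4 in 2 cells must be {1,3}.
The 7 across and the 4 down share only 1, so (1,1) = 1.
Given what's placed, (1,3) must be 4 to fit the 7 across and 13 down.
(2,1) = 4 − 1 = 3 completes the 4 down.
(2,3) = 13 − 4 = 9 completes the 13 down.
(1,2) = 7 − 5 = 2 completes the 7 across.
(2,2) = 16 − 12 = 4 completes the 16 across.

4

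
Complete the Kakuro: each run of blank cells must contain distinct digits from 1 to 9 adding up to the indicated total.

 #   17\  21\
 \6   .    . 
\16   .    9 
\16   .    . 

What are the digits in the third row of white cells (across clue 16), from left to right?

9 7

16 in 2 cells must be {7,9}.
R2C1 = 16 − 9 = 7 completes the 16 across.
R3C1 = 9: the only remaining digit allowed by both the 16 across and the 17 down.
R3C2 = 16 − 9 = 7 completes the 16 across.
R1C1 = 17 − 16 = 1 completes the 17 down.
R1C2 = 6 − 1 = 5 completes the 6 across.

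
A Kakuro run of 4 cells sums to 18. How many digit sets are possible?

11

4 distinct digits from 1–9 sum between 10 and 30.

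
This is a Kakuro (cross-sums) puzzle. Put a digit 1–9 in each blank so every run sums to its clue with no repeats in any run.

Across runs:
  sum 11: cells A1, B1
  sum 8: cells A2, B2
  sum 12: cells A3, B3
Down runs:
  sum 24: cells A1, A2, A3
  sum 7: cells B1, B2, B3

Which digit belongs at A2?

24 in 3 cells must be {7,8,9}; 7 in 3 cells must be {1,2,4}.
The 8 across and the 24 down share only 7, so A2 = 7.
B2 = 8 − 7 = 1 completes the 8 across.
Given what's placed, B3 must be 4 to fit the 12 across and 7 down.
B1 = 7 − 5 = 2 completes the 7 down.
A3 = 12 − 4 = 8 completes the 12 across.
A1 = 11 − 2 = 9 completes the 11 across.

7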